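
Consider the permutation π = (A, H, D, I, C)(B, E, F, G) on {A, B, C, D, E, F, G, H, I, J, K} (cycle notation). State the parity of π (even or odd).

odd

The cycle lengths are 5, 4, 1, 1.
A cycle of length ℓ contributes ℓ−1 transpositions, so π is a product of 4 + 3 = 7 transpositions — odd.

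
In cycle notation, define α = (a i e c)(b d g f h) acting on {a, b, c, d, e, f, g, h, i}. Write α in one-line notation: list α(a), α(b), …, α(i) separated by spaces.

i d a g c h f b e

Each element maps to the next entry in its cycle (wrapping to the front): a↦i, b↦d, c↦a, d↦g, e↦c, f↦h, g↦f, h↦b, i↦e.
So the one-line form is i d a g c h f b e.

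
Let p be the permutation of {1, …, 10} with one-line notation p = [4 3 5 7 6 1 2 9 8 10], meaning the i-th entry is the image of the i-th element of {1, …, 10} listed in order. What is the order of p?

14

Decomposing into disjoint cycles gives cycle lengths 7, 2, 1.
The order of p is the least common multiple of its cycle lengths: lcm(7, 2) = 14.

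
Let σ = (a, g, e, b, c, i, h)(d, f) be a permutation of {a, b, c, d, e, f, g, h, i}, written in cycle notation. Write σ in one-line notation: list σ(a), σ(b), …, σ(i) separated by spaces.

Reading each image from the cycles: a↦g, b↦c, c↦i, d↦f, e↦b, f↦d, g↦e, h↦a, i↦h.
Listing these in domain order gives g c i f b d e a h.

g c i f b d e a h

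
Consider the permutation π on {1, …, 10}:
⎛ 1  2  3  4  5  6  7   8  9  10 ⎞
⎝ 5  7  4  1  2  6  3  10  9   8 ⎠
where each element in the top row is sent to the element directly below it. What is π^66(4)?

4

Tracing 4 → 1 → … returns to 4 after 6 steps, so 4 lies in a 6-cycle (1 5 2 7 3 4).
On a 6-cycle, π^6 is the identity, so π^66 = π^0 there (66 ≡ 0 mod 6).
So π^66(4) = 4.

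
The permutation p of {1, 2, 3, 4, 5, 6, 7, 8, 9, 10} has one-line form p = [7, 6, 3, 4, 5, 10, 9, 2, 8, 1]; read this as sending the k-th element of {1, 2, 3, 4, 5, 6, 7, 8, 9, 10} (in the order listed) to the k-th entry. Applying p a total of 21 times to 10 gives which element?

Tracing 10 → 1 → … returns to 10 after 7 steps, so 10 lies in a 7-cycle (1 7 9 8 2 6 10).
Powers repeat with period 7 on this cycle, and 21 mod 7 = 0, so p^21(10) = p^0(10).
So p^21(10) = 10.

10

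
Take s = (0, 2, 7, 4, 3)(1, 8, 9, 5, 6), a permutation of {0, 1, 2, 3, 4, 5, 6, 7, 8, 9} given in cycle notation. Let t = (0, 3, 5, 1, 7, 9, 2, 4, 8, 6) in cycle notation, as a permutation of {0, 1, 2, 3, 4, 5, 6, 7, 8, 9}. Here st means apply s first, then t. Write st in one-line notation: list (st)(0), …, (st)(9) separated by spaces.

4 6 9 3 5 0 7 8 2 1

Chase each element through s then t: 0 → 2 → 4; 1 → 8 → 6; 2 → 7 → 9; 3 → 0 → 3; 4 → 3 → 5; 5 → 6 → 0; 6 → 1 → 7; 7 → 4 → 8; 8 → 9 → 2; 9 → 5 → 1.
Collecting the images, st = [4 6 9 3 5 0 7 8 2 1].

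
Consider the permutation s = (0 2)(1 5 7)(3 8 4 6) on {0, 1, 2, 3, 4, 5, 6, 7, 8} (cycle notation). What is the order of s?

12

The disjoint cycles have lengths 4, 3, 2.
The order of s is the least common multiple of its cycle lengths: lcm(4, 3, 2) = 12.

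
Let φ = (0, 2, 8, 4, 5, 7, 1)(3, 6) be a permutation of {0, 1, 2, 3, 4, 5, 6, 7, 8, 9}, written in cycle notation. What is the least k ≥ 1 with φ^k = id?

14

The disjoint cycles have lengths 7, 2, 1.
The order is lcm(7, 2) = 14.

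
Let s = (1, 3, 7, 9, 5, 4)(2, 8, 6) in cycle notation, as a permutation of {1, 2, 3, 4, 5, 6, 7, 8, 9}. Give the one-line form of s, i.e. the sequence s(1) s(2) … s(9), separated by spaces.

Reading each image from the cycles: 1→3, 2→8, 3→7, 4→1, 5→4, 6→2, 7→9, 8→6, 9→5.
Listing these in domain order gives 3 8 7 1 4 2 9 6 5.

3 8 7 1 4 2 9 6 5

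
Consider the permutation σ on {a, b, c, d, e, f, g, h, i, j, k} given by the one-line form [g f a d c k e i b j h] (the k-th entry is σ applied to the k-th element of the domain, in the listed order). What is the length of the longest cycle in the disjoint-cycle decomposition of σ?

5

Decomposing into disjoint cycles gives (a, g, e, c)(b, f, k, h, i); the longest has length 5.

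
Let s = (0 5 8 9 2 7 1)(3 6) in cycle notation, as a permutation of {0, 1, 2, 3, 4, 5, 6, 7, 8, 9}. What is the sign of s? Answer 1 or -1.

The cycle lengths are 7, 2, 1.
A cycle of length ℓ contributes ℓ−1 transpositions, so s is a product of 6 + 1 = 7 transpositions — odd.

-1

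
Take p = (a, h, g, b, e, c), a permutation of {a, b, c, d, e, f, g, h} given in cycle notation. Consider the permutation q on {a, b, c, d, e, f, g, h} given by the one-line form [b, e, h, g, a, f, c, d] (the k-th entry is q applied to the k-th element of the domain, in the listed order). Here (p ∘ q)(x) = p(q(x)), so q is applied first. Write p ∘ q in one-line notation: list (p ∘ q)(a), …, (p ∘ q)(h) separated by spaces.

e c g b h f a d

For each element, apply q then p: a → b → e; b → e → c; c → h → g; d → g → b; e → a → h; f → f → f; g → c → a; h → d → d.
So p ∘ q in one-line form is e c g b h f a d.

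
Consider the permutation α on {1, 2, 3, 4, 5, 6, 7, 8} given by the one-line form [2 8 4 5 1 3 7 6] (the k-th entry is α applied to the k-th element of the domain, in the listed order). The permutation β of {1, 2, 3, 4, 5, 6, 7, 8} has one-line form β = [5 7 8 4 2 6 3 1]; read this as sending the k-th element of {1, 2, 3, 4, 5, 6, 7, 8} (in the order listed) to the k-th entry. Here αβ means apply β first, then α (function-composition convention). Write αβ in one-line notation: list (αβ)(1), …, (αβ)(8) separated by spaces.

(αβ)(x) = α(β(x)). Computing each image: α(β(1)) = α(5) = 1, α(β(2)) = α(7) = 7, α(β(3)) = α(8) = 6, α(β(4)) = α(4) = 5, α(β(5)) = α(2) = 8, α(β(6)) = α(6) = 3, α(β(7)) = α(3) = 4, α(β(8)) = α(1) = 2.
Hence αβ = [1 7 6 5 8 3 4 2].

1 7 6 5 8 3 4 2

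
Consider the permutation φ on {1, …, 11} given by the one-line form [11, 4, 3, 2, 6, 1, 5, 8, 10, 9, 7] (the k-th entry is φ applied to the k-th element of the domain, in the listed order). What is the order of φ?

10

Decomposing into disjoint cycles gives cycle lengths 5, 2, 2, 1, 1.
The order of φ is the least common multiple of its cycle lengths: lcm(5, 2, 2) = 10.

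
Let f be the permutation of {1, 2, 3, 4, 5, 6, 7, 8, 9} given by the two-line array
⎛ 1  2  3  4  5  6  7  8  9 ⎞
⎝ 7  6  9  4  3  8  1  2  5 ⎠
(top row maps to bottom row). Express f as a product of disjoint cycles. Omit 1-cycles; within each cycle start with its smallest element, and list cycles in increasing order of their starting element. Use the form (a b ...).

Iterating f from 1 gives 1 → 7 → 1; that is the 2-cycle (1 7).
Repeating from the next unused element and collecting all non-trivial cycles gives (1 7)(2 6 8)(3 9 5).

(1 7)(2 6 8)(3 9 5)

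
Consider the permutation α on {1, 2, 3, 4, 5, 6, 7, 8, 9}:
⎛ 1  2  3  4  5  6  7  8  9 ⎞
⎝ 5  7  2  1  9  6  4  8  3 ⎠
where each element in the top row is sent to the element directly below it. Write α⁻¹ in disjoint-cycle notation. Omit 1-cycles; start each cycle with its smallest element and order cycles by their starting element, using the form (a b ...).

The cycle decomposition of α is (1 5 9 3 2 7 4).
Reversing each cycle (and rotating so the smallest element leads) gives α⁻¹ = (1 4 7 2 3 9 5).

(1 4 7 2 3 9 5)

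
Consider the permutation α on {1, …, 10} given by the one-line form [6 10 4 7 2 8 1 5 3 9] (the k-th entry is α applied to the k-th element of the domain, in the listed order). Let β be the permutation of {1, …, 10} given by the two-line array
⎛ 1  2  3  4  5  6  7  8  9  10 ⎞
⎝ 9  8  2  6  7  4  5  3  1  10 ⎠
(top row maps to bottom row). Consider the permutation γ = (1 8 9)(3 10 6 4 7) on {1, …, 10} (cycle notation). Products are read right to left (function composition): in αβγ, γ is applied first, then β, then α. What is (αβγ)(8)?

6

Apply the permutations in order: γ(8) = 9, then β(9) = 1, then α(1) = 6. So (αβγ)(8) = 6.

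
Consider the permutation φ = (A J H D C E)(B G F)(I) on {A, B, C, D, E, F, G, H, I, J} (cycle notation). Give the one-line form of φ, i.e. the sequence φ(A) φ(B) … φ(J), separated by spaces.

J G E C A B F D I H

Each element maps to the next entry in its cycle (wrapping to the front): A→J, B→G, C→E, D→C, E→A, F→B, G→F, H→D, I→I, J→H.
Listing these in domain order gives J G E C A B F D I H.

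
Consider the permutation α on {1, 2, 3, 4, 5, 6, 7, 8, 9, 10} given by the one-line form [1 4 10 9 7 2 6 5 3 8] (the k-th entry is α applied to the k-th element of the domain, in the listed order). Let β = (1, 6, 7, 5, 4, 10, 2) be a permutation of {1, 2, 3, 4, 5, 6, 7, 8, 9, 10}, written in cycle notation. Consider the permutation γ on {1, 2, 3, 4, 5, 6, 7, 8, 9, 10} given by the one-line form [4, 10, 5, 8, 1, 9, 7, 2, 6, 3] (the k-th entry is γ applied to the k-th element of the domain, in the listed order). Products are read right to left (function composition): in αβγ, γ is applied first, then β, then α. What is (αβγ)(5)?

2

Chase 5: γ(5) = 1; β(1) = 6; α(6) = 2. Hence (αβγ)(5) = 2.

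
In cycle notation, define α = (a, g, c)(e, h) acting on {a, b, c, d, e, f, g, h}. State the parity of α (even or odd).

odd

The cycle lengths are 3, 2, 1, 1, 1.
A cycle of length ℓ contributes ℓ−1 transpositions, so α is a product of 2 + 1 = 3 transpositions — odd.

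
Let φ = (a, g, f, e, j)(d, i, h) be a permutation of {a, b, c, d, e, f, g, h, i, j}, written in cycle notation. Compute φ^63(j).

f

j lies in the 5-cycle (a, g, f, e, j).
On a 5-cycle, φ^5 is the identity, so φ^63 = φ^3 there (63 ≡ 3 mod 5).
Stepping 3 places around the cycle: j → a → g → f.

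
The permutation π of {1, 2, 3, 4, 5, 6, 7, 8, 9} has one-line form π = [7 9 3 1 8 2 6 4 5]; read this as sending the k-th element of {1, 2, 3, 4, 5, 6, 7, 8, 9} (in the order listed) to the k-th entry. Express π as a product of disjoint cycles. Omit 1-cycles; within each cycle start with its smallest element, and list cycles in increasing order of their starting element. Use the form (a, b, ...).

(1, 7, 6, 2, 9, 5, 8, 4)

Start at 1 and follow images: 1 → 7 → 6 → 2 → 9 → 5 → 8 → 4 → 1, giving the cycle (1, 7, 6, 2, 9, 5, 8, 4).
Repeating from the next unused element and collecting all non-trivial cycles gives (1, 7, 6, 2, 9, 5, 8, 4).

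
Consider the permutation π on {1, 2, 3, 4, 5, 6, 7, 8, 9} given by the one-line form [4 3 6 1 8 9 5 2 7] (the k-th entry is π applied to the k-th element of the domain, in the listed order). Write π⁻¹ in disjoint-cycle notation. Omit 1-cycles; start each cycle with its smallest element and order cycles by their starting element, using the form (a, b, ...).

The cycle decomposition of π is (1, 4)(2, 3, 6, 9, 7, 5, 8).
Reversing each cycle (and rotating so the smallest element leads) gives π⁻¹ = (1, 4)(2, 8, 5, 7, 9, 6, 3).

(1, 4)(2, 8, 5, 7, 9, 6, 3)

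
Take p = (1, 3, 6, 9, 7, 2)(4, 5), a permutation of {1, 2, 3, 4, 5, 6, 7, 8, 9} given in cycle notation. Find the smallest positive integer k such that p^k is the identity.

6

The cycle type of p is (6, 2, 1).
Since disjoint cycles commute, ord(p) = lcm(6, 2) = 6.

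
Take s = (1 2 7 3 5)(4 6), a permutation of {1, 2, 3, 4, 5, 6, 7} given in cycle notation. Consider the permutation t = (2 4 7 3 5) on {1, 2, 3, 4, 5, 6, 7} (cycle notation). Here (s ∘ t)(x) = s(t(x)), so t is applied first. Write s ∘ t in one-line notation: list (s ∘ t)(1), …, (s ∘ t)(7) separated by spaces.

2 6 1 3 7 4 5

For each element, apply t then s: 1 → 1 → 2; 2 → 4 → 6; 3 → 5 → 1; 4 → 7 → 3; 5 → 2 → 7; 6 → 6 → 4; 7 → 3 → 5.
So s ∘ t in one-line form is 2 6 1 3 7 4 5.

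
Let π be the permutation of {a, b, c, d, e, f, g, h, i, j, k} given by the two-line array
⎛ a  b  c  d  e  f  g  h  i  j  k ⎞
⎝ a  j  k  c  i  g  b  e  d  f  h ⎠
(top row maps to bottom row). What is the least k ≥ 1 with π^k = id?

12

Decomposing into disjoint cycles gives cycle lengths 6, 4, 1.
The order is lcm(6, 4) = 12.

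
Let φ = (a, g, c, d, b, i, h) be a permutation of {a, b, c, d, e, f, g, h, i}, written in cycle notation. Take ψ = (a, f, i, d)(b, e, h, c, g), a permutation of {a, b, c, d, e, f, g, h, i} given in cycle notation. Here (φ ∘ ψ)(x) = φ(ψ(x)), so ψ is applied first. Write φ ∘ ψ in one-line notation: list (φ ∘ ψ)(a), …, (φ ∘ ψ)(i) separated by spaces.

f e c g a h i d b

Chase each element through ψ then φ: a → f → f; b → e → e; c → g → c; d → a → g; e → h → a; f → i → h; g → b → i; h → c → d; i → d → b.
So φ ∘ ψ in one-line form is f e c g a h i d b.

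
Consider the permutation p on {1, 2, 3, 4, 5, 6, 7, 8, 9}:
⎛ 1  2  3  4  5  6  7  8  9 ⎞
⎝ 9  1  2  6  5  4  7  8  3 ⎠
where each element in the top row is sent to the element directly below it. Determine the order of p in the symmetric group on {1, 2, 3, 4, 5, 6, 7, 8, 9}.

4

Writing p as disjoint cycles, the cycle lengths are 4, 2, 1, 1, 1.
The order of p is the least common multiple of its cycle lengths: lcm(4, 2) = 4.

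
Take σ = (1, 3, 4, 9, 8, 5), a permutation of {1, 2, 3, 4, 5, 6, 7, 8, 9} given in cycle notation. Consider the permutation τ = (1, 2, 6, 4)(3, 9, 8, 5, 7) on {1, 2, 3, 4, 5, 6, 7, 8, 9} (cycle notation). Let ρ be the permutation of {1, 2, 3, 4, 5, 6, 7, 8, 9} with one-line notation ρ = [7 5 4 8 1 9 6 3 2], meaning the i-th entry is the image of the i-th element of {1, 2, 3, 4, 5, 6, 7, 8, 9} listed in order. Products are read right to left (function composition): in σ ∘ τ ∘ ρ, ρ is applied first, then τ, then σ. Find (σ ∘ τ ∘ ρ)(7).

9

Chase 7: ρ(7) = 6; τ(6) = 4; σ(4) = 9. Hence (σ ∘ τ ∘ ρ)(7) = 9.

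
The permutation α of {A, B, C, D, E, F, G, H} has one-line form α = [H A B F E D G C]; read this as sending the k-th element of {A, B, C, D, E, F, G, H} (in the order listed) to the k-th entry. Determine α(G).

G

G is element number 7 of the domain, and entry number 7 of the one-line form is G, so α(G) = G.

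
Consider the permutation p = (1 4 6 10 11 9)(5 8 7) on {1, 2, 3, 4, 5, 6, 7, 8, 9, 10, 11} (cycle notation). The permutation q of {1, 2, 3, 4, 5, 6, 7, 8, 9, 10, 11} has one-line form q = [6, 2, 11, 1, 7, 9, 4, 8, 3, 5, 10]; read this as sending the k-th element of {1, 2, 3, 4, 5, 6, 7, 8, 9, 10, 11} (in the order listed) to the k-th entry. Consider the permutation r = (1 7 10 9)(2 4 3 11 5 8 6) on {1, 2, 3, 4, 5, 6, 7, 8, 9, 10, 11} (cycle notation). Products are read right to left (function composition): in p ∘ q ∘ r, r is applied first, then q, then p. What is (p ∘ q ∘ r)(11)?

(p ∘ q ∘ r)(11) = p(q(r(11))). r(11) = 5, then q(5) = 7, then p(7) = 5, so the result is 5.

5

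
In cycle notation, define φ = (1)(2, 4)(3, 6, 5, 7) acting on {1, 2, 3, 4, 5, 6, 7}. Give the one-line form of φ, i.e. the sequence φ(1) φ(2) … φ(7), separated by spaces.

Each element maps to the next entry in its cycle (wrapping to the front): 1→1, 2→4, 3→6, 4→2, 5→7, 6→5, 7→3.
Listing these in domain order gives 1 4 6 2 7 5 3.

1 4 6 2 7 5 3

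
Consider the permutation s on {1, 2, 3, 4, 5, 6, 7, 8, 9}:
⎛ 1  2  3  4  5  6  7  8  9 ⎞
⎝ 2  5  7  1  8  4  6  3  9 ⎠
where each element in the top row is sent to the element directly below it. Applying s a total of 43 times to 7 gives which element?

Tracing 7 → 6 → … returns to 7 after 8 steps, so 7 lies in an 8-cycle (1, 2, 5, 8, 3, 7, 6, 4).
Since the cycle has length 8, s^43 acts on it the same as s^3 (43 mod 8 = 3).
Stepping 3 places around the cycle: 7 → 6 → 4 → 1.

1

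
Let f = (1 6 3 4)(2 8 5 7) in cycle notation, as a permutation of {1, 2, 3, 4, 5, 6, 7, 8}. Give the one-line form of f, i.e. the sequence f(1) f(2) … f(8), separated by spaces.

6 8 4 1 7 3 2 5

Each element maps to the next entry in its cycle (wrapping to the front): 1→6, 2→8, 3→4, 4→1, 5→7, 6→3, 7→2, 8→5.
Listing these in domain order gives 6 8 4 1 7 3 2 5.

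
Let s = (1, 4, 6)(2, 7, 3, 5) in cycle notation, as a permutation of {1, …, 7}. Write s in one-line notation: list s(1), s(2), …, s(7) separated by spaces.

4 7 5 6 2 1 3

Image by image: 1→4, 2→7, 3→5, 4→6, 5→2, 6→1, 7→3.
Listing these in domain order gives 4 7 5 6 2 1 3.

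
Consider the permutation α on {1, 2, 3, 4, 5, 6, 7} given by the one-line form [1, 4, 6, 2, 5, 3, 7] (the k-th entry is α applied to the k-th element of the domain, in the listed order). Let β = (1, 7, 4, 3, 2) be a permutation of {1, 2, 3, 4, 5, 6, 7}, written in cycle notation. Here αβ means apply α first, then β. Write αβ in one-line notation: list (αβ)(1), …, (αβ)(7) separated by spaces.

(αβ)(x) = β(α(x)). Computing each image: β(α(1)) = β(1) = 7, β(α(2)) = β(4) = 3, β(α(3)) = β(6) = 6, β(α(4)) = β(2) = 1, β(α(5)) = β(5) = 5, β(α(6)) = β(3) = 2, β(α(7)) = β(7) = 4.
Hence αβ = [7 3 6 1 5 2 4].

7 3 6 1 5 2 4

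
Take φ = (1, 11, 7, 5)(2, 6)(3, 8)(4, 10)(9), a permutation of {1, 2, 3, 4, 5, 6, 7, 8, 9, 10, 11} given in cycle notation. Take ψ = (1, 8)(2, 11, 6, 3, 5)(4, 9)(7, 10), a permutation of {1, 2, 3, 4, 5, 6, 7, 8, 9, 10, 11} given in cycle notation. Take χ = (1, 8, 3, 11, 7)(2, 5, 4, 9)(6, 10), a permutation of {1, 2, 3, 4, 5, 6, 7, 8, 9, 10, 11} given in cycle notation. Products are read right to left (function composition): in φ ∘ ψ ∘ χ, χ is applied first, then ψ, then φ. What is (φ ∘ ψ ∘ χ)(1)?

Chase 1: χ(1) = 8; ψ(8) = 1; φ(1) = 11. Hence (φ ∘ ψ ∘ χ)(1) = 11.

11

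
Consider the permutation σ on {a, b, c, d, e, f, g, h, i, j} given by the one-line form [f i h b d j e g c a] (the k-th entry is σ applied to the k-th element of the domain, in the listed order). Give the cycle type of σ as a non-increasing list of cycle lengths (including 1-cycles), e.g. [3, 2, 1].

The disjoint cycles are (a f j)(b i c h g e d), with lengths 7, 3 in non-increasing order.

[7, 3]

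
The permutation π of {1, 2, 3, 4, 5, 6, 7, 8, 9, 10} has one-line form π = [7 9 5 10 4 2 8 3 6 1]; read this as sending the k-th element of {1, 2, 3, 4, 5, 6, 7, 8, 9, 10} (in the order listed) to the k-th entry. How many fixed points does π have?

0

No element satisfies π(x) = x, so there are 0 fixed points.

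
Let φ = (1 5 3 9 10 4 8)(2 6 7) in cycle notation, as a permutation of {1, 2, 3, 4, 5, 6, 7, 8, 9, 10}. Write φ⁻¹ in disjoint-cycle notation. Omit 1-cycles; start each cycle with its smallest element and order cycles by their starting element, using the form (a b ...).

If φ sends a → b within a cycle, φ⁻¹ sends b → a; equivalently, reverse each cycle.
After reversing and putting each cycle's least element first, φ⁻¹ = (1 8 4 10 9 3 5)(2 7 6).

(1 8 4 10 9 3 5)(2 7 6)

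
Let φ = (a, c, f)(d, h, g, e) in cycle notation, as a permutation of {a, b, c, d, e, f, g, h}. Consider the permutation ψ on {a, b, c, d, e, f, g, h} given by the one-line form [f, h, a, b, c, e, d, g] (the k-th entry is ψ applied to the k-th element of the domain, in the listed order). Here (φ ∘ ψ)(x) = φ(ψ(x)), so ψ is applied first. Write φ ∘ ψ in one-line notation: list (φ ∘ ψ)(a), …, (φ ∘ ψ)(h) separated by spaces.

Chase each element through ψ then φ: a → f → a; b → h → g; c → a → c; d → b → b; e → c → f; f → e → d; g → d → h; h → g → e.
So φ ∘ ψ in one-line form is a g c b f d h e.

a g c b f d h e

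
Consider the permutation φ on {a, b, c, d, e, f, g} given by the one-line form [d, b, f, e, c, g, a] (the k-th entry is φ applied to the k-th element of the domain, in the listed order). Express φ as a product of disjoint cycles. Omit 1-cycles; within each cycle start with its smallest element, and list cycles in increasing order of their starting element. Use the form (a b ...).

(a d e c f g)

Iterating φ from a gives a → d → e → c → f → g → a; that is the 6-cycle (a d e c f g).
Continuing from each remaining unvisited element yields (a d e c f g).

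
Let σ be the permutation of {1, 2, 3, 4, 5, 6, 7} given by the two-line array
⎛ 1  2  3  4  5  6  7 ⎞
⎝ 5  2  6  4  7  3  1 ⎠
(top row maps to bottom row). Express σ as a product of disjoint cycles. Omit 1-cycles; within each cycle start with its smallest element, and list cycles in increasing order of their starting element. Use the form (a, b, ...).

(1, 5, 7)(3, 6)

Iterating σ from 1 gives 1 → 5 → 7 → 1; that is the 3-cycle (1, 5, 7).
Repeating from the next unused element and collecting all non-trivial cycles gives (1, 5, 7)(3, 6).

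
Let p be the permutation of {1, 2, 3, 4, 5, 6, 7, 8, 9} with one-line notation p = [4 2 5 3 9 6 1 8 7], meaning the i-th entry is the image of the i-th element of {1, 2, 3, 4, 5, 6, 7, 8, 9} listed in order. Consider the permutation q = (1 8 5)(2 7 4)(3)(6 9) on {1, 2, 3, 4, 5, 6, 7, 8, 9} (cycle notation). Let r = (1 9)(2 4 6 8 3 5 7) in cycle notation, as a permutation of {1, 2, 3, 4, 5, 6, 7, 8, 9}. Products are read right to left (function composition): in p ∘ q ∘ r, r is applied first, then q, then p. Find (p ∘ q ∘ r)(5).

Chase 5: r(5) = 7; q(7) = 4; p(4) = 3. Hence (p ∘ q ∘ r)(5) = 3.

3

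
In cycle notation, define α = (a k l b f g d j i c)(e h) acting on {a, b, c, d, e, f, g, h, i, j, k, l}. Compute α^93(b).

b lies in the 10-cycle (a k l b f g d j i c).
On a 10-cycle, α^10 is the identity, so α^93 = α^3 there (93 ≡ 3 mod 10).
Advancing 3 steps from b: b → f → g → d.

d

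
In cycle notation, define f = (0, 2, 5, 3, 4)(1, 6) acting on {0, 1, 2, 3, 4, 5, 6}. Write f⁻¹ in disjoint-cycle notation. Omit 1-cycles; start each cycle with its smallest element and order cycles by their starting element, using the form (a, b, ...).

(0, 4, 3, 5, 2)(1, 6)

Inverting a permutation written in cycle notation just reverses the order within every cycle.
Reversing each cycle of f and rotating so the smallest element leads gives (0, 4, 3, 5, 2)(1, 6).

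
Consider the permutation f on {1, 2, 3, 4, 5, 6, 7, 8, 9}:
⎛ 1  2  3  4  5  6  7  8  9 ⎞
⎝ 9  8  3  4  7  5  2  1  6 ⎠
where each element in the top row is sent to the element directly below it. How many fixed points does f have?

The fixed points (elements with f(x) = x) are {3, 4}, so there are 2.

2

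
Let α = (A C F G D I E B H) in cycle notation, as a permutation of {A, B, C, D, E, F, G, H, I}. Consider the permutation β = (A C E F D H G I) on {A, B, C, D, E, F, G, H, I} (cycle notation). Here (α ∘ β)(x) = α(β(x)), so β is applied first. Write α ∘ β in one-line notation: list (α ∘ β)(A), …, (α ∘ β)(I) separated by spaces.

F H B A G I E D C

(α ∘ β)(x) = α(β(x)). Computing each image: α(β(A)) = α(C) = F, α(β(B)) = α(B) = H, α(β(C)) = α(E) = B, α(β(D)) = α(H) = A, α(β(E)) = α(F) = G, α(β(F)) = α(D) = I, α(β(G)) = α(I) = E, α(β(H)) = α(G) = D, α(β(I)) = α(A) = C.
Hence α ∘ β = [F H B A G I E D C].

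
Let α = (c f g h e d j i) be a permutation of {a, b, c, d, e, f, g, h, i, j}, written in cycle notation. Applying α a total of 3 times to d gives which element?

d lies in the 8-cycle (c f g h e d j i).
Advancing 3 steps from d: d → j → i → c.

c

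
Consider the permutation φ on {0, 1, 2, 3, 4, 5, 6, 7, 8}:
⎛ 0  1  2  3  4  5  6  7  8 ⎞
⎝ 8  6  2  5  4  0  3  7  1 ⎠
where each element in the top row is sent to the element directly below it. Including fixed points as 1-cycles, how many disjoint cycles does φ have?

The cycle decomposition is (0 8 1 6 3 5)(2)(4)(7), which has 4 cycles (counting 1-cycles).

4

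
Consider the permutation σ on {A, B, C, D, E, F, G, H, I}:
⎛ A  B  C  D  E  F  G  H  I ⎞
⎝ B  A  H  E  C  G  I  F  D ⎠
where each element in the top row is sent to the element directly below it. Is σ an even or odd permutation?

In disjoint-cycle form the cycle lengths are 7, 2.
A cycle is odd iff its length is even; σ has 1 even-length cycle, so sgn(σ) = (−1)^1 and σ is odd.

odd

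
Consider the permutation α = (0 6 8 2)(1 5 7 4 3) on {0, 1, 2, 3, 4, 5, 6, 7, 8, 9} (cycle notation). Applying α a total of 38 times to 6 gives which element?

6 lies in the 4-cycle (0 6 8 2).
Since the cycle has length 4, α^38 acts on it the same as α^2 (38 mod 4 = 2).
Stepping 2 places around the cycle: 6 → 8 → 2.

2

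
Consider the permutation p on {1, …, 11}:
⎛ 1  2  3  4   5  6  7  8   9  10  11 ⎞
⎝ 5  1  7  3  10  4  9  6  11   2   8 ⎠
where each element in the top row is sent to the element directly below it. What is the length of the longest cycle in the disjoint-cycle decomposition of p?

Decomposing into disjoint cycles gives (1 5 10 2)(3 7 9 11 8 6 4); the longest has length 7.

7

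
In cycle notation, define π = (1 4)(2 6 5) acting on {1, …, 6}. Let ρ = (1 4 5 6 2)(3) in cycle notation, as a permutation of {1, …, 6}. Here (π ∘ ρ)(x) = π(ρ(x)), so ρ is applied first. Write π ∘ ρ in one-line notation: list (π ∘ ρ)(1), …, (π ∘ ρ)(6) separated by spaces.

Chase each element through ρ then π: 1 → 4 → 1; 2 → 1 → 4; 3 → 3 → 3; 4 → 5 → 2; 5 → 6 → 5; 6 → 2 → 6.
Collecting the images, π ∘ ρ = [1 4 3 2 5 6].

1 4 3 2 5 6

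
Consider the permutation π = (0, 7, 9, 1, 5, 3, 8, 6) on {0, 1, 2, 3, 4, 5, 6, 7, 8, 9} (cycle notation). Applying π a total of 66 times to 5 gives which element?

5 lies in the 8-cycle (0, 7, 9, 1, 5, 3, 8, 6).
Powers repeat with period 8 on this cycle, and 66 mod 8 = 2, so π^66(5) = π^2(5).
Stepping 2 places around the cycle: 5 → 3 → 8.

8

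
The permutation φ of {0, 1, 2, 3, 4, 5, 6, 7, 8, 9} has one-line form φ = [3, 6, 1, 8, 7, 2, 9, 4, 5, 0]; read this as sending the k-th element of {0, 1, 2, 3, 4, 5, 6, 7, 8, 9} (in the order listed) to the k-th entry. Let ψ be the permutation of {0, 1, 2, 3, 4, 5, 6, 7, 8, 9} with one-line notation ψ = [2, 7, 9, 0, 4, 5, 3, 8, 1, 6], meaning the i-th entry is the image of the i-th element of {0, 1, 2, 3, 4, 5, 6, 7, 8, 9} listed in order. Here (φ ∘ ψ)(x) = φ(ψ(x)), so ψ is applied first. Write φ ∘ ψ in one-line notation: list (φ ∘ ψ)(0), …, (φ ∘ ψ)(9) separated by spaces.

Chase each element through ψ then φ: 0 → 2 → 1; 1 → 7 → 4; 2 → 9 → 0; 3 → 0 → 3; 4 → 4 → 7; 5 → 5 → 2; 6 → 3 → 8; 7 → 8 → 5; 8 → 1 → 6; 9 → 6 → 9.
So φ ∘ ψ in one-line form is 1 4 0 3 7 2 8 5 6 9.

1 4 0 3 7 2 8 5 6 9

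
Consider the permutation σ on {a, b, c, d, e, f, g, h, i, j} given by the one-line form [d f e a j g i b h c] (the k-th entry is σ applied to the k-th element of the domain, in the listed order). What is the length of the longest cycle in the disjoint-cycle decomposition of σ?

Decomposing into disjoint cycles gives (a, d)(b, f, g, i, h)(c, e, j); the longest has length 5.

5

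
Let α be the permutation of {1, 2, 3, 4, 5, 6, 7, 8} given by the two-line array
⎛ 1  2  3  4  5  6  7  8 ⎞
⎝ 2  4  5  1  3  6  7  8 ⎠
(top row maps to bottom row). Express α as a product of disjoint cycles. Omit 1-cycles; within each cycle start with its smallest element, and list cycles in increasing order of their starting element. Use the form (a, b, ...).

(1, 2, 4)(3, 5)

Iterating α from 1 gives 1 → 2 → 4 → 1; that is the 3-cycle (1, 2, 4).
Continuing from each remaining unvisited element yields (1, 2, 4)(3, 5).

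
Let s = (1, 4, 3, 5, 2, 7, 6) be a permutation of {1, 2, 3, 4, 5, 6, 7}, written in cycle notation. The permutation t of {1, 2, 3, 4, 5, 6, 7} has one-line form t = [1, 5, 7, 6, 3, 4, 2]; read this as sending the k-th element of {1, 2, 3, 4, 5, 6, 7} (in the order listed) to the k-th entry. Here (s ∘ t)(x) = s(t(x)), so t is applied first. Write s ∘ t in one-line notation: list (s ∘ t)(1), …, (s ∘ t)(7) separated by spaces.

(s ∘ t)(x) = s(t(x)). Computing each image: s(t(1)) = s(1) = 4, s(t(2)) = s(5) = 2, s(t(3)) = s(7) = 6, s(t(4)) = s(6) = 1, s(t(5)) = s(3) = 5, s(t(6)) = s(4) = 3, s(t(7)) = s(2) = 7.
Hence s ∘ t = [4 2 6 1 5 3 7].

4 2 6 1 5 3 7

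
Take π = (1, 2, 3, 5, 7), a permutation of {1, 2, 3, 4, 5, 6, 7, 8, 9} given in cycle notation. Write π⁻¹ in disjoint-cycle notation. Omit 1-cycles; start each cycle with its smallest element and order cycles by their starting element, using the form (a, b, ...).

(1, 7, 5, 3, 2)

Inverting a permutation written in cycle notation just reverses the order within every cycle.
Reversing each cycle of π and rotating so the smallest element leads gives (1, 7, 5, 3, 2).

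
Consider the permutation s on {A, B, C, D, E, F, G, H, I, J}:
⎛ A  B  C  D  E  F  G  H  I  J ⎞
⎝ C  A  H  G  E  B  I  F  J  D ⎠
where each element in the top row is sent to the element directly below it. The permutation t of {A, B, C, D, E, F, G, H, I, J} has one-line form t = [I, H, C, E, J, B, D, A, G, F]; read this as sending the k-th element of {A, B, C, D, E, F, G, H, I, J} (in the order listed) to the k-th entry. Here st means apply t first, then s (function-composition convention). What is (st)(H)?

C

First apply t: t(H) = A, then s(A) = C. Thus (st)(H) = C.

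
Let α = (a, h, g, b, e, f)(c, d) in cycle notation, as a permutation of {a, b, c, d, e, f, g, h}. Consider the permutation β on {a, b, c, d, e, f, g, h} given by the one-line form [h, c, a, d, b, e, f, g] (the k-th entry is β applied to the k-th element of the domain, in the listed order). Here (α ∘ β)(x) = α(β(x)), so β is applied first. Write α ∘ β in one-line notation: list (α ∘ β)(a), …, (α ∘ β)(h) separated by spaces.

Chase each element through β then α: a → h → g; b → c → d; c → a → h; d → d → c; e → b → e; f → e → f; g → f → a; h → g → b.
Collecting the images, α ∘ β = [g d h c e f a b].

g d h c e f a b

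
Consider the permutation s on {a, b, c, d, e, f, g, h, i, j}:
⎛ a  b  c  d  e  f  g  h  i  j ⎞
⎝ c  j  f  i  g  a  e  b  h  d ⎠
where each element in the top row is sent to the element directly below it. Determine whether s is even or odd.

In disjoint-cycle form the cycle lengths are 5, 3, 2.
A cycle is odd iff its length is even; s has 1 even-length cycle, so sgn(s) = (−1)^1 and s is odd.

odd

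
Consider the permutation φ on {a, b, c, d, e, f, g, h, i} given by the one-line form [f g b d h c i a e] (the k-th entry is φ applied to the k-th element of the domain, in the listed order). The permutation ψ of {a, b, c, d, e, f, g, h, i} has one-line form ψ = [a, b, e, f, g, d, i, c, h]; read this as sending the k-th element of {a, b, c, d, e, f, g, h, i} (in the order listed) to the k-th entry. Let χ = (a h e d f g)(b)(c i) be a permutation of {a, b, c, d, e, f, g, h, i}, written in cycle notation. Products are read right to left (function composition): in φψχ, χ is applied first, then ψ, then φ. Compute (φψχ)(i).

(φψχ)(i) = φ(ψ(χ(i))). χ(i) = c, then ψ(c) = e, then φ(e) = h, so the result is h.

h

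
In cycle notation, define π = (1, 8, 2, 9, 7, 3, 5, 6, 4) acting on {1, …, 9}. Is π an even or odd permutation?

even

The cycle lengths are 9.
A cycle of length ℓ contributes ℓ−1 transpositions, so π is a product of 8 transpositions — even.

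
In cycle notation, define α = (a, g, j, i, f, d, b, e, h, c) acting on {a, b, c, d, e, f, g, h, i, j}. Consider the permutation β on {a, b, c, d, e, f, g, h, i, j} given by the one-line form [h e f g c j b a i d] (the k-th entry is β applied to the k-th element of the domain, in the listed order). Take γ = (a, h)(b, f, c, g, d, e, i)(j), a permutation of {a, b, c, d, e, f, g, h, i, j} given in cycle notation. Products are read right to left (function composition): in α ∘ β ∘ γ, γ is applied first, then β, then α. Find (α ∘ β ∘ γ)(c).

e

Apply the permutations in order: γ(c) = g, then β(g) = b, then α(b) = e. So (α ∘ β ∘ γ)(c) = e.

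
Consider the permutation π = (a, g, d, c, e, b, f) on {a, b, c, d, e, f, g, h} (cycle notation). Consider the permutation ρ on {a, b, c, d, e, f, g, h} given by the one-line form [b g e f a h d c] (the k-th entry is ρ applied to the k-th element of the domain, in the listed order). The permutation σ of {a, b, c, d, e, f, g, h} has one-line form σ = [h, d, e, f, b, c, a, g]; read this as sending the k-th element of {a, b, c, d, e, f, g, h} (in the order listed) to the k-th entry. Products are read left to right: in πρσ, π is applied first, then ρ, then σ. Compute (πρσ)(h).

e

Chase h: π(h) = h; ρ(h) = c; σ(c) = e. Hence (πρσ)(h) = e.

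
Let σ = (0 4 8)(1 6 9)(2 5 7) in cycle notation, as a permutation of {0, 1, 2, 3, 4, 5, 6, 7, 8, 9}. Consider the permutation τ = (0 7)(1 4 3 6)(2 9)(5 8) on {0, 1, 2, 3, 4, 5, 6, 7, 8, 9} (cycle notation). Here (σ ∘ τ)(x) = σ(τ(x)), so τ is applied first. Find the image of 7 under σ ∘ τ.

4

First apply τ: τ(7) = 0, then σ(0) = 4. Thus (σ ∘ τ)(7) = 4.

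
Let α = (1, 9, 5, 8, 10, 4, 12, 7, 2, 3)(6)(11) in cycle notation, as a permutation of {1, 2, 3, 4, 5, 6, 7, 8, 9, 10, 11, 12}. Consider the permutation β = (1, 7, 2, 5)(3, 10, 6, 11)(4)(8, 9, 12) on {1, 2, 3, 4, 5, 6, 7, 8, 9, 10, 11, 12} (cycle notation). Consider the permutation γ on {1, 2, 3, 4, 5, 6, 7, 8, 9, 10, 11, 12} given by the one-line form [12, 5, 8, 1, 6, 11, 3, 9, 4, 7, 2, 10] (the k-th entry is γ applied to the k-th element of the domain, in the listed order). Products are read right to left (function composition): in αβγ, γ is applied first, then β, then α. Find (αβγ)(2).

Apply the permutations in order: γ(2) = 5, then β(5) = 1, then α(1) = 9. So (αβγ)(2) = 9.

9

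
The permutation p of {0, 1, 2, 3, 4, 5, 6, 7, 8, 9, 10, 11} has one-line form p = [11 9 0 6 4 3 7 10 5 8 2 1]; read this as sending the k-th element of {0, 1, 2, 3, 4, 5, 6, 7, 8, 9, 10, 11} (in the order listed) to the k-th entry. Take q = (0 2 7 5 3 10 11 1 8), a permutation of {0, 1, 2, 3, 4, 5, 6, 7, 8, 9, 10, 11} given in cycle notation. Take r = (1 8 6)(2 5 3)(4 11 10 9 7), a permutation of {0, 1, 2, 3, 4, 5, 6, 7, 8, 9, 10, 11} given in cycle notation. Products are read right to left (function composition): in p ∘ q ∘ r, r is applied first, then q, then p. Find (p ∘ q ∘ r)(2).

Chase 2: r(2) = 5; q(5) = 3; p(3) = 6. Hence (p ∘ q ∘ r)(2) = 6.

6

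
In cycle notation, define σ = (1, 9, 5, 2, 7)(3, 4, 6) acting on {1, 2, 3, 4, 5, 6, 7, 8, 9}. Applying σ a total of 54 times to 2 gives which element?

2 lies in the 5-cycle (1, 9, 5, 2, 7).
Since the cycle has length 5, σ^54 acts on it the same as σ^4 (54 mod 5 = 4).
Advancing 4 steps from 2: 2 → 7 → 1 → 9 → 5.

5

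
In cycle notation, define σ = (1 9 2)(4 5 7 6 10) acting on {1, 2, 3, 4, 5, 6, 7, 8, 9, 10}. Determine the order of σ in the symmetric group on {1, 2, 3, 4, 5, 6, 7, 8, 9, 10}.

The disjoint cycles have lengths 5, 3, 1, 1.
The order of σ is the least common multiple of its cycle lengths: lcm(5, 3) = 15.

15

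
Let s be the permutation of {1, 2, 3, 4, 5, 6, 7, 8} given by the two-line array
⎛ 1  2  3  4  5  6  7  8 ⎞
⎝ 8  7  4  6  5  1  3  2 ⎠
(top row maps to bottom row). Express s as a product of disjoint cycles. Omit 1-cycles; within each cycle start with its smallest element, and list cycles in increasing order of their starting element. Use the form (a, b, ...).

(1, 8, 2, 7, 3, 4, 6)

Iterating s from 1 gives 1 → 8 → 2 → 7 → 3 → 4 → 6 → 1; that is the 7-cycle (1, 8, 2, 7, 3, 4, 6).
Continuing from each remaining unvisited element yields (1, 8, 2, 7, 3, 4, 6).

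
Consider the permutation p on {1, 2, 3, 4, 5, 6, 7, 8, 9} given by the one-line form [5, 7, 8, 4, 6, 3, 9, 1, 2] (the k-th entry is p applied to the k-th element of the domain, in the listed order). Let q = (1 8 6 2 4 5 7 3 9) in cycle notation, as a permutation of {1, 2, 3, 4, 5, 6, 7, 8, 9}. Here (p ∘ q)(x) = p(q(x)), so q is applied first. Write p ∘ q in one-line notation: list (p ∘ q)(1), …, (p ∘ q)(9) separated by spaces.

1 4 2 6 9 7 8 3 5

(p ∘ q)(x) = p(q(x)). Computing each image: p(q(1)) = p(8) = 1, p(q(2)) = p(4) = 4, p(q(3)) = p(9) = 2, p(q(4)) = p(5) = 6, p(q(5)) = p(7) = 9, p(q(6)) = p(2) = 7, p(q(7)) = p(3) = 8, p(q(8)) = p(6) = 3, p(q(9)) = p(1) = 5.
Hence p ∘ q = [1 4 2 6 9 7 8 3 5].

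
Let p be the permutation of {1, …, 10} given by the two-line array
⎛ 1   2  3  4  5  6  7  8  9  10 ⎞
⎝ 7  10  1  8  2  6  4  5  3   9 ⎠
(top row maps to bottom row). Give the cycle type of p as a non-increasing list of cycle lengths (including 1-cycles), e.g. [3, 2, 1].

The disjoint cycles are (1, 7, 4, 8, 5, 2, 10, 9, 3)(6), with lengths 9, 1 in non-increasing order.

[9, 1]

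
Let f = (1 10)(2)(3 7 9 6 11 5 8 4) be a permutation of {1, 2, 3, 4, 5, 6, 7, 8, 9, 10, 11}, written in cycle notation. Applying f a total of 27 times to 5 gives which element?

3

5 lies in the 8-cycle (3 7 9 6 11 5 8 4).
Powers repeat with period 8 on this cycle, and 27 mod 8 = 3, so f^27(5) = f^3(5).
Advancing 3 steps from 5: 5 → 8 → 4 → 3.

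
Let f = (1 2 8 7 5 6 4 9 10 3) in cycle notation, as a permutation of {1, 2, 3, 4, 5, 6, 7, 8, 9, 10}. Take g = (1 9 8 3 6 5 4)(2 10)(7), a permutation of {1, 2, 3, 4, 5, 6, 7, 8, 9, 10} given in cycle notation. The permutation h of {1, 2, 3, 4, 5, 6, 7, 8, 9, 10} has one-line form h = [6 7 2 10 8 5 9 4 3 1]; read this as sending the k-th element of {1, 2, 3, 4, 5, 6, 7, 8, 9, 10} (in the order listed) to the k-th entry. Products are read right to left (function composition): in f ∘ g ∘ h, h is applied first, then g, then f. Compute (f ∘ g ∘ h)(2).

5

Apply the permutations in order: h(2) = 7, then g(7) = 7, then f(7) = 5. So (f ∘ g ∘ h)(2) = 5.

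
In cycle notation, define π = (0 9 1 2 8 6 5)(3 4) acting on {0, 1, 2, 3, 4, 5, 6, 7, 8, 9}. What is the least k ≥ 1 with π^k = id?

The disjoint cycles have lengths 7, 2, 1.
The order is lcm(7, 2) = 14.

14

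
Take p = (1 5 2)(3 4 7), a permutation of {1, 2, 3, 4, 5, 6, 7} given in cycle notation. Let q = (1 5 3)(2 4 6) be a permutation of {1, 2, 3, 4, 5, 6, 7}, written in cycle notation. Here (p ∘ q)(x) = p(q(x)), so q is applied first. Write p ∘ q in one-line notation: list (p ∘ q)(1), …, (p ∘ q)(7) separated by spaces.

For each element, apply q then p: 1 → 5 → 2; 2 → 4 → 7; 3 → 1 → 5; 4 → 6 → 6; 5 → 3 → 4; 6 → 2 → 1; 7 → 7 → 3.
So p ∘ q in one-line form is 2 7 5 6 4 1 3.

2 7 5 6 4 1 3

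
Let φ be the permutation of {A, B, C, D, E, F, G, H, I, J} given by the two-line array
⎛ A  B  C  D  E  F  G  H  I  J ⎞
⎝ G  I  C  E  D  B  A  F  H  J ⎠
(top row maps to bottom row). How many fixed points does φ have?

2

The fixed points (elements with φ(x) = x) are {C, J}, so there are 2.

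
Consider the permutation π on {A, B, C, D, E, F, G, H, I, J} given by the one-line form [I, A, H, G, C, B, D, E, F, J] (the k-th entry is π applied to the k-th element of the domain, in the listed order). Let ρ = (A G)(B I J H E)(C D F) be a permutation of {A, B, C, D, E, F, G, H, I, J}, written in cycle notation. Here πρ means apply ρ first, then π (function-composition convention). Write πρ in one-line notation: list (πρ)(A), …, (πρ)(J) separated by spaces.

For each element, apply ρ then π: A → G → D; B → I → F; C → D → G; D → F → B; E → B → A; F → C → H; G → A → I; H → E → C; I → J → J; J → H → E.
Collecting the images, πρ = [D F G B A H I C J E].

D F G B A H I C J E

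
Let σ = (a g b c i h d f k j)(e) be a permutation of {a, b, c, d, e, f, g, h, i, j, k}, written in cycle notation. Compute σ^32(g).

g lies in the 10-cycle (a g b c i h d f k j).
Since the cycle has length 10, σ^32 acts on it the same as σ^2 (32 mod 10 = 2).
Stepping 2 places around the cycle: g → b → c.

c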